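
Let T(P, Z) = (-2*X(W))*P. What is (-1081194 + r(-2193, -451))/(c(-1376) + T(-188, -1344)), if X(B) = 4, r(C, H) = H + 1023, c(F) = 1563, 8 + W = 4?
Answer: -1080622/3067 ≈ -352.34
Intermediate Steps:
W = -4 (W = -8 + 4 = -4)
r(C, H) = 1023 + H
T(P, Z) = -8*P (T(P, Z) = (-2*4)*P = -8*P)
(-1081194 + r(-2193, -451))/(c(-1376) + T(-188, -1344)) = (-1081194 + (1023 - 451))/(1563 - 8*(-188)) = (-1081194 + 572)/(1563 + 1504) = -1080622/3067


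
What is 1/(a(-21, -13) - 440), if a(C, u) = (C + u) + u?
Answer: -1/487 ≈ -0.0020534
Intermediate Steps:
a(C, u) = C + 2*u
1/(a(-21, -13) - 440) = 1/((-21 + 2*(-13)) - 440) = 1/((-21 - 26) - 440) = 1/(-47 - 440) = 1/(-487) = -1/487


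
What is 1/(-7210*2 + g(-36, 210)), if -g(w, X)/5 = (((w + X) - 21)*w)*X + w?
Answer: 1/5769160 ≈ 1.7334e-7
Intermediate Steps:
g(w, X) = -5*w - 5*X*w*(-21 + X + w) (g(w, X) = -5*((((w + X) - 21)*w)*X + w) = -5*((((X + w) - 21)*w)*X + w) = -5*(((-21 + X + w)*w)*X + w) = -5*((w*(-21 + X + w))*X + w) = -5*(X*w*(-21 + X + w) + w) = -5*(w + X*w*(-21 + X + w)) = -5*w - 5*X*w*(-21 + X + w))
1/(-7210*2 + g(-36, 210)) = 1/(-7210*2 + 5*(-36)*(-1 - 1*210² + 21*210 - 1*210*(-36))) = 1/(-14420 + 5*(-36)*(-1 - 1*44100 + 4410 + 7560)) = 1/(-14420 + 5*(-36)*(-1 - 44100 + 4410 + 7560)) = 1/(-14420 + 5*(-36)*(-32131)) = 1/(-14420 + 5783580) = 1/5769160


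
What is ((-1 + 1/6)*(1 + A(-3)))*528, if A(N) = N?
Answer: 880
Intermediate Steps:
((-1 + 1/6)*(1 + A(-3)))*528 = ((-1 + 1/6)*(1 - 3))*528 = ((-1 + 1/6)*(-2))*528 = -5/6*(-2)*528 = (5/3)*528 = 880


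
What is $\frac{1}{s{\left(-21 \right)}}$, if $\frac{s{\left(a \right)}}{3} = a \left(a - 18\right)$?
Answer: $\frac{1}{2457} \approx 0.000407$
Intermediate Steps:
$s{\left(a \right)} = 3 a \left(-18 + a\right)$ ($s{\left(a \right)} = 3 a \left(a - 18\right) = 3 a \left(-18 + a\right)$)
$\frac{1}{s{\left(-21 \right)}} = \frac{1}{3 \left(-21\right) \left(-18 - 21\right)} = \frac{1}{3 \left(-21\right) \left(-39\right)} = \frac{1}{2457}$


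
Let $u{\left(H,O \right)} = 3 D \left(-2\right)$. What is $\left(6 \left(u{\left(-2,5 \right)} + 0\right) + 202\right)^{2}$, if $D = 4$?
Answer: $3364$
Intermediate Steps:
$u{\left(H,O \right)} = -24$ ($u{\left(H,O \right)} = 3 \cdot 4 \left(-2\right) = 12 \left(-2\right) = -24$)
$\left(6 \left(u{\left(-2,5 \right)} + 0\right) + 202\right)^{2} = \left(6 \left(-24 + 0\right) + 202\right)^{2} = \left(6 \left(-24\right) + 202\right)^{2} = \left(-144 + 202\right)^{2} = 58^{2} = 3364$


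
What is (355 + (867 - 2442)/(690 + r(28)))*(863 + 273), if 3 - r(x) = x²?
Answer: 5498240/13 ≈ 4.2294e+5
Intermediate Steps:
r(x) = 3 - x²
(355 + (867 - 2442)/(690 + r(28)))*(863 + 273) = (355 + (867 - 2442)/(690 + (3 - 1*28²)))*(863 + 273) = (355 - 1575/(690 + (3 - 1*784)))*1136 = (355 - 1575/(690 + (3 - 784)))*1136 = (355 - 1575/(690 - 781))*1136 = (355 - 1575/(-91))*1136 = (355 - 1575*(-1/91))*1136 = (355 + 225/13)*1136 = (4840/13)*1136 = 5498240/13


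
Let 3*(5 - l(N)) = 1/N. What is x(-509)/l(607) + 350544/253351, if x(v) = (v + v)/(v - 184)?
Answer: 63839615363/38057373816 ≈ 1.6775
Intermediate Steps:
l(N) = 5 - 1/(3*N)
x(v) = 2*v/(-184 + v) (x(v) = (2*v)/(-184 + v) = 2*v/(-184 + v))
x(-509)/l(607) + 350544/253351 = (2*(-509)/(-184 - 509))/(5 - ⅓/607) + 350544/253351 = (2*(-509)/(-693))/(5 - ⅓*1/607) + 350544*(1/253351) = (2*(-509)*(-1/693))/(5 - 1/1821) + 350544/253351 = 1018/(693*(9104/1821)) + 350544/253351 = (1018/693)*(1821/9104) + 350544/253351 = 308963/1051512 + 350544/253351 = 63839615363/38057373816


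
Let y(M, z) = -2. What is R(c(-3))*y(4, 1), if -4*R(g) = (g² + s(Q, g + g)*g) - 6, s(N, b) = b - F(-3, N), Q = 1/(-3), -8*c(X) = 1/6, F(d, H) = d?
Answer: -4655/1536 ≈ -3.0306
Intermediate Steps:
c(X) = -1/48 (c(X) = -⅛/6 = -⅛*⅙ = -1/48)
Q = -⅓ ≈ -0.33333
s(N, b) = 3 + b (s(N, b) = b - 1*(-3) = b + 3 = 3 + b)
R(g) = 3/2 - g²/4 - g*(3 + 2*g)/4 (R(g) = -((g² + (3 + (g + g))*g) - 6)/4 = -((g² + (3 + 2*g)*g) - 6)/4 = -((g² + g*(3 + 2*g)) - 6)/4 = -(-6 + g² + g*(3 + 2*g))/4 = 3/2 - g²/4 - g*(3 + 2*g)/4)
R(c(-3))*y(4, 1) = (3/2 - ¾*(-1/48) - 3*(-1/48)²/4)*(-2) = (3/2 + 1/64 - ¾*1/2304)*(-2) = (3/2 + 1/64 - 1/3072)*(-2) = (4655/3072)*(-2) = -4655/1536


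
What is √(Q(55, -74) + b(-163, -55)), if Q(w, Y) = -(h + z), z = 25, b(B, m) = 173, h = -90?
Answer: √238 ≈ 15.427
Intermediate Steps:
Q(w, Y) = 65 (Q(w, Y) = -(-90 + 25) = -1*(-65) = 65)
√(Q(55, -74) + b(-163, -55)) = √(65 + 173) = √238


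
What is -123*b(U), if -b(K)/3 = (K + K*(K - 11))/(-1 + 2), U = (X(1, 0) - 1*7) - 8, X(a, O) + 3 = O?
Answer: 185976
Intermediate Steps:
X(a, O) = -3 + O
U = -18 (U = ((-3 + 0) - 1*7) - 8 = (-3 - 7) - 8 = -10 - 8 = -18)
b(K) = -3*K - 3*K*(-11 + K) (b(K) = -3*(K + K*(K - 11))/(-1 + 2) = -3*(K + K*(-11 + K))/1 = -3*(K + K*(-11 + K)) = -3*K - 3*K*(-11 + K))
-123*b(U) = -369*(-18)*(10 - 1*(-18)) = -369*(-18)*(10 + 18) = -369*(-18)*28 = -123*(-1512) = 185976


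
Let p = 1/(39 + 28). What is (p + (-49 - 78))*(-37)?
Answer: 314796/67 ≈ 4698.4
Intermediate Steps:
p = 1/67 ≈ 0.014925
(p + (-49 - 78))*(-37) = (1/67 + (-49 - 78))*(-37) = (1/67 - 127)*(-37) = -8508/67*(-37) = 314796/67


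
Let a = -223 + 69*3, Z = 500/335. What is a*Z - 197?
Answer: -14799/67 ≈ -220.88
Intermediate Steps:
Z = 100/67 (Z = 500*(1/335) = 100/67 ≈ 1.4925)
a = -16 (a = -223 + 207 = -16)
a*Z - 197 = -16*100/67 - 197 = -1600/67 - 197 = -14799/67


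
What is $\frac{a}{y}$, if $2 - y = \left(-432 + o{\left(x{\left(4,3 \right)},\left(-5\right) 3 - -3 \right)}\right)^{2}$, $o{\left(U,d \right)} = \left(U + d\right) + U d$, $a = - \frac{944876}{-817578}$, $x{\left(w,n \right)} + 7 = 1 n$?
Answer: $- \frac{236219}{32702711211} \approx -7.2232 \cdot 10^{-6}$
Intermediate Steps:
$x{\left(w,n \right)} = -7 + n$ ($x{\left(w,n \right)} = -7 + 1 n = -7 + n$)
$a = \frac{472438}{408789}$ ($a = \left(-944876\right) \left(- \frac{1}{817578}\right) = \frac{472438}{408789} \approx 1.1557$)
$o{\left(U,d \right)} = U + d + U d$
$y = -159998$ ($y = 2 - \left(-432 + \left(\left(-7 + 3\right) - 12 + \left(-7 + 3\right) \left(\left(-5\right) 3 - -3\right)\right)\right)^{2} = 2 - \left(-432 - \left(16 + 4 \left(-15 + 3\right)\right)\right)^{2} = 2 - \left(-432 - -32\right)^{2} = 2 - \left(-432 + 32\right)^{2} = 2 - \left(-400\right)^{2} = 2 - 160000 = -159998$)
$\frac{a}{y} = \frac{472438}{408789 \left(-159998\right)} = \frac{472438}{408789} \left(- \frac{1}{159998}\right) = - \frac{236219}{32702711211}$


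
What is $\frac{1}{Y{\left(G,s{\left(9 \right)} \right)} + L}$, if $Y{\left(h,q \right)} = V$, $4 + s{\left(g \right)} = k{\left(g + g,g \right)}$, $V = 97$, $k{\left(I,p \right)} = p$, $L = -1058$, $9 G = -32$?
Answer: $- \frac{1}{961} \approx -0.0010406$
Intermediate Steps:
$G = - \frac{32}{9}$ ($G = \frac{1}{9} \left(-32\right) = - \frac{32}{9} \approx -3.5556$)
$s{\left(g \right)} = -4 + g$
$Y{\left(h,q \right)} = 97$
$\frac{1}{Y{\left(G,s{\left(9 \right)} \right)} + L} = \frac{1}{97 - 1058} = \frac{1}{-961} = - \frac{1}{961}$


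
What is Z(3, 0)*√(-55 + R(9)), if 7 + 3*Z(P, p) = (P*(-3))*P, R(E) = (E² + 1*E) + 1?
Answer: -68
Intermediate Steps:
R(E) = 1 + E + E² (R(E) = (E² + E) + 1 = (E + E²) + 1 = 1 + E + E²)
Z(P, p) = -7/3 - P² (Z(P, p) = -7/3 + ((P*(-3))*P)/3 = -7/3 + ((-3*P)*P)/3 = -7/3 + (-3*P²)/3 = -7/3 - P²)
Z(3, 0)*√(-55 + R(9)) = (-7/3 - 1*3²)*√(-55 + (1 + 9 + 9²)) = (-7/3 - 1*9)*√(-55 + (1 + 9 + 81)) = (-7/3 - 9)*√(-55 + 91) = -34*√36/3 = -34/3*6 = -68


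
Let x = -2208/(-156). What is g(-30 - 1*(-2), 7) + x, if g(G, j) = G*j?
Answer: -2364/13 ≈ -181.85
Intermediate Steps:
x = 184/13 (x = -2208*(-1/156) = 184/13 ≈ 14.154)
g(-30 - 1*(-2), 7) + x = (-30 - 1*(-2))*7 + 184/13 = (-30 + 2)*7 + 184/13 = -28*7 + 184/13 = -196 + 184/13 = -2364/13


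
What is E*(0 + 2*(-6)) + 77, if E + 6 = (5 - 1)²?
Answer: -43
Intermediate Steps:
E = 10 (E = -6 + (5 - 1)² = -6 + 4² = -6 + 16 = 10)
E*(0 + 2*(-6)) + 77 = 10*(0 + 2*(-6)) + 77 = 10*(0 - 12) + 77 = 10*(-12) + 77 = -120 + 77 = -43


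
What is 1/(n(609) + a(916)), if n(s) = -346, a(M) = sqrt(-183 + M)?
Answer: -346/118983 - sqrt(733)/118983 ≈ -0.0031355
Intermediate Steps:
1/(n(609) + a(916)) = 1/(-346 + sqrt(-183 + 916)) = 1/(-346 + sqrt(733))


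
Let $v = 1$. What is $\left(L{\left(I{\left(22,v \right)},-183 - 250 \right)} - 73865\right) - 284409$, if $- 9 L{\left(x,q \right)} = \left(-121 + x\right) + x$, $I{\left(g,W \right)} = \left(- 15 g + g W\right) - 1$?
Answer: $- \frac{3223727}{9} \approx -3.5819 \cdot 10^{5}$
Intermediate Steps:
$I{\left(g,W \right)} = -1 - 15 g + W g$ ($I{\left(g,W \right)} = \left(- 15 g + W g\right) - 1 = -1 - 15 g + W g$)
$L{\left(x,q \right)} = \frac{121}{9} - \frac{2 x}{9}$ ($L{\left(x,q \right)} = - \frac{\left(-121 + x\right) + x}{9} = - \frac{-121 + 2 x}{9} = \frac{121}{9} - \frac{2 x}{9}$)
$\left(L{\left(I{\left(22,v \right)},-183 - 250 \right)} - 73865\right) - 284409 = \left(\left(\frac{121}{9} - \frac{2 \left(-1 - 330 + 1 \cdot 22\right)}{9}\right) - 73865\right) - 284409 = \left(\left(\frac{121}{9} - \frac{2 \left(-1 - 330 + 22\right)}{9}\right) - 73865\right) - 284409 = \left(\left(\frac{121}{9} - - \frac{206}{3}\right) - 73865\right) - 284409 = \left(\left(\frac{121}{9} + \frac{206}{3}\right) - 73865\right) - 284409 = \left(\frac{739}{9} - 73865\right) - 284409 = - \frac{664046}{9} - 284409 = - \frac{3223727}{9}$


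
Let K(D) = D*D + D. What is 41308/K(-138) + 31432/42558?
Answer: 8522606/2915223 ≈ 2.9235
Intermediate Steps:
K(D) = D + D² (K(D) = D² + D = D + D²)
41308/K(-138) + 31432/42558 = 41308/((-138*(1 - 138))) + 31432/42558 = 41308/((-138*(-137))) + 31432*(1/42558) = 41308/18906 + 15716/21279 = 41308*(1/18906) + 15716/21279 = 898/411 + 15716/21279 = 8522606/2915223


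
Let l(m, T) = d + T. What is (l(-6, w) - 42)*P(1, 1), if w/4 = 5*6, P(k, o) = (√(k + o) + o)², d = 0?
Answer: 234 + 156*√2 ≈ 454.62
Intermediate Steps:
P(k, o) = (o + √(k + o))²
w = 120 (w = 4*(5*6) = 4*30 = 120)
l(m, T) = T (l(m, T) = 0 + T = T)
(l(-6, w) - 42)*P(1, 1) = (120 - 42)*(1 + √(1 + 1))² = 78*(1 + √2)²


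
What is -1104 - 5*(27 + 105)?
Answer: -1764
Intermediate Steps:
-1104 - 5*(27 + 105) = -1104 - 5*132 = -1104 - 660 = -1764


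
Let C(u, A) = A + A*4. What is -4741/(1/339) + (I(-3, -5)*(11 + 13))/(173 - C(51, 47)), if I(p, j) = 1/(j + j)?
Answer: -249115839/155 ≈ -1.6072e+6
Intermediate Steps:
C(u, A) = 5*A (C(u, A) = A + 4*A = 5*A)
I(p, j) = 1/(2*j)
-4741/(1/339) + (I(-3, -5)*(11 + 13))/(173 - C(51, 47)) = -4741/(1/339) + (((1/2)/(-5))*(11 + 13))/(173 - 5*47) = -4741/1/339 + (((1/2)*(-1/5))*24)/(173 - 1*235) = -4741*339 + (-1/10*24)/(173 - 235) = -1607199 - 12/5/(-62) = -1607199 - 12/5*(-1/62) = -1607199 + 6/155 = -249115839/155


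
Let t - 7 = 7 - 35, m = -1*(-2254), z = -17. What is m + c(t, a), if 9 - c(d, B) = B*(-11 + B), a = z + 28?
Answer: 2263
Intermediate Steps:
m = 2254
a = 11 (a = -17 + 28 = 11)
t = -21 (t = 7 + (7 - 35) = 7 - 28 = -21)
c(d, B) = 9 - B*(-11 + B)
m + c(t, a) = 2254 + (9 - 1*11² + 11*11) = 2254 + (9 - 1*121 + 121) = 2254 + (9 - 121 + 121) = 2254 + 9 = 2263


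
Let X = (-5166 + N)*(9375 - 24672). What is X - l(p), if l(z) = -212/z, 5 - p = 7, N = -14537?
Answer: 301396685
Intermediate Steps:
p = -2 (p = 5 - 1*7 = 5 - 7 = -2)
X = 301396791 (X = (-5166 - 14537)*(9375 - 24672) = -19703*(-15297) = 301396791)
X - l(p) = 301396791 - (-212)/(-2) = 301396791 - (-212)*(-1)/2 = 301396791 - 1*106 = 301396791 - 106 = 301396685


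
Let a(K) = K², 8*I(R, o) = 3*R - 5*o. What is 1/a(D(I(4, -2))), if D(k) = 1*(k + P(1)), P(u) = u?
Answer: 16/225 ≈ 0.071111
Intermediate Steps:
I(R, o) = -5*o/8 + 3*R/8 (I(R, o) = (3*R - 5*o)/8 = (-5*o + 3*R)/8 = -5*o/8 + 3*R/8)
D(k) = 1 + k (D(k) = 1*(k + 1) = 1*(1 + k) = 1 + k)
1/a(D(I(4, -2))) = 1/((1 + (-5/8*(-2) + (3/8)*4))²) = 1/((1 + (5/4 + 3/2))²) = 1/((1 + 11/4)²) = 1/((15/4)²) = 1/(225/16) = 16/225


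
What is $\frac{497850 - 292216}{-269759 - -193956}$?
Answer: $- \frac{15818}{5831} \approx -2.7127$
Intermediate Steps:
$\frac{497850 - 292216}{-269759 - -193956} = \frac{205634}{-269759 + 193956} = \frac{205634}{-75803} = 205634 \left(- \frac{1}{75803}\right) = - \frac{15818}{5831}$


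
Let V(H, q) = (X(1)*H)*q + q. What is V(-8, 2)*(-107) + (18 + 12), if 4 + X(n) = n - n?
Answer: -7032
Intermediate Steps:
X(n) = -4 (X(n) = -4 + (n - n) = -4 + 0 = -4)
V(H, q) = q - 4*H*q (V(H, q) = (-4*H)*q + q = -4*H*q + q = q - 4*H*q)
V(-8, 2)*(-107) + (18 + 12) = (2*(1 - 4*(-8)))*(-107) + (18 + 12) = (2*(1 + 32))*(-107) + 30 = (2*33)*(-107) + 30 = 66*(-107) + 30 = -7062 + 30 = -7032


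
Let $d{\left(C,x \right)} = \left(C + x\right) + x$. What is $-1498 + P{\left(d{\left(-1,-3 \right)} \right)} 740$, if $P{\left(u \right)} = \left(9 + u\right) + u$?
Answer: $-5198$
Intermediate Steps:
$d{\left(C,x \right)} = C + 2 x$
$P{\left(u \right)} = 9 + 2 u$
$-1498 + P{\left(d{\left(-1,-3 \right)} \right)} 740 = -1498 + \left(9 + 2 \left(-1 + 2 \left(-3\right)\right)\right) 740 = -1498 + \left(9 + 2 \left(-1 - 6\right)\right) 740 = -1498 + \left(9 + 2 \left(-7\right)\right) 740 = -1498 + \left(9 - 14\right) 740 = -1498 - 3700 = -5198$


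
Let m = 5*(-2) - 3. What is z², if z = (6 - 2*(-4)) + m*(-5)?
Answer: 6241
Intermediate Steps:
m = -13 (m = -10 - 3 = -13)
z = 79 (z = (6 - 2*(-4)) - 13*(-5) = (6 + 8) + 65 = 14 + 65 = 79)
z² = 79² = 6241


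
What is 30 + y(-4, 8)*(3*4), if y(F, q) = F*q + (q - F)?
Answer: -210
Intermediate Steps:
y(F, q) = q - F + F*q
30 + y(-4, 8)*(3*4) = 30 + (8 - 1*(-4) - 4*8)*(3*4) = 30 + (8 + 4 - 32)*12 = 30 - 20*12 = 30 - 240 = -210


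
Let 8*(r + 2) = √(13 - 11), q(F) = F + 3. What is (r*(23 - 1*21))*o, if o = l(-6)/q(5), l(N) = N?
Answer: 3 - 3*√2/16 ≈ 2.7348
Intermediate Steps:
q(F) = 3 + F
o = -¾ (o = -6/(3 + 5) = -6/8 = -6*⅛ = -¾ ≈ -0.75000)
r = -2 + √2/8 (r = -2 + √(13 - 11)/8 = -2 + √2/8 ≈ -1.8232)
(r*(23 - 1*21))*o = ((-2 + √2/8)*(23 - 1*21))*(-¾) = ((-2 + √2/8)*(23 - 21))*(-¾) = ((-2 + √2/8)*2)*(-¾) = (-4 + √2/4)*(-¾) = 3 - 3*√2/16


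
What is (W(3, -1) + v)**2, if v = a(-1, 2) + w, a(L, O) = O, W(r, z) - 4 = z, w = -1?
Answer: 16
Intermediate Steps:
W(r, z) = 4 + z
v = 1 (v = 2 - 1 = 1)
(W(3, -1) + v)**2 = ((4 - 1) + 1)**2 = (3 + 1)**2 = 4**2 = 16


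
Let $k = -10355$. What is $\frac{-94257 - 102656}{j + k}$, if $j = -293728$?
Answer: $\frac{196913}{304083} \approx 0.64756$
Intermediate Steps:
$\frac{-94257 - 102656}{j + k} = \frac{-94257 - 102656}{-293728 - 10355} = - \frac{196913}{-304083} = \left(-196913\right) \left(- \frac{1}{304083}\right) = \frac{196913}{304083}$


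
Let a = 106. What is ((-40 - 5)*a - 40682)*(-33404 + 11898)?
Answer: 977490712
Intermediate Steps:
((-40 - 5)*a - 40682)*(-33404 + 11898) = ((-40 - 5)*106 - 40682)*(-33404 + 11898) = (-45*106 - 40682)*(-21506) = (-4770 - 40682)*(-21506) = -45452*(-21506) = 977490712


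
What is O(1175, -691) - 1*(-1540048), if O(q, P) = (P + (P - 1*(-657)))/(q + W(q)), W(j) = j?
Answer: 144764483/94 ≈ 1.5400e+6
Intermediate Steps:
O(q, P) = (657 + 2*P)/(2*q) (O(q, P) = (P + (P - 1*(-657)))/(q + q) = (P + (P + 657))/((2*q)) = (P + (657 + P))*(1/(2*q)) = (657 + 2*P)*(1/(2*q)) = (657 + 2*P)/(2*q))
O(1175, -691) - 1*(-1540048) = (657/2 - 691)/1175 - 1*(-1540048) = (1/1175)*(-725/2) + 1540048 = -29/94 + 1540048 = 144764483/94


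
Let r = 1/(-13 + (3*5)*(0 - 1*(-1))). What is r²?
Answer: ¼ ≈ 0.25000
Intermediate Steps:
r = ½ (r = 1/(-13 + 15*(0 + 1)) = 1/(-13 + 15*1) = 1/(-13 + 15) = 1/2 = ½ ≈ 0.50000)
r² = (½)² = ¼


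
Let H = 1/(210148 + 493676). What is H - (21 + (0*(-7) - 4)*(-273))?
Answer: -783356111/703824 ≈ -1113.0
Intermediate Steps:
H = 1/703824 ≈ 1.4208e-6
H - (21 + (0*(-7) - 4)*(-273)) = 1/703824 - (21 + (0*(-7) - 4)*(-273)) = 1/703824 - (21 + (0 - 4)*(-273)) = 1/703824 - (21 - 4*(-273)) = 1/703824 - (21 + 1092) = 1/703824 - 1*1113 = 1/703824 - 1113 = -783356111/703824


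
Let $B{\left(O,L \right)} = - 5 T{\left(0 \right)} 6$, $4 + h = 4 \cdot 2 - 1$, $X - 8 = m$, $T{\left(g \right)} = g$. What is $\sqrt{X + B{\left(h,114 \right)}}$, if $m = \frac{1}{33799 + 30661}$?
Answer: $\frac{\sqrt{8310199315}}{32230} \approx 2.8284$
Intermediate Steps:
$m = \frac{1}{64460} \approx 1.5514 \cdot 10^{-5}$
$X = \frac{515681}{64460}$ ($X = 8 + \frac{1}{64460} = \frac{515681}{64460} \approx 8.0$)
$h = 3$ ($h = -4 + \left(4 \cdot 2 - 1\right) = -4 + \left(8 - 1\right) = -4 + 7 = 3$)
$B{\left(O,L \right)} = 0$ ($B{\left(O,L \right)} = \left(-5\right) 0 \cdot 6 = 0 \cdot 6 = 0$)
$\sqrt{X + B{\left(h,114 \right)}} = \sqrt{\frac{515681}{64460} + 0} = \sqrt{\frac{515681}{64460}} = \frac{\sqrt{8310199315}}{32230}$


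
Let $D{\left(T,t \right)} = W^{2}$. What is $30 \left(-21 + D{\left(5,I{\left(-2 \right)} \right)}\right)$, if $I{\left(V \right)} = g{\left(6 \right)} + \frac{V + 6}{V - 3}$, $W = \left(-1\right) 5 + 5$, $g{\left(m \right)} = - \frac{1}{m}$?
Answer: $-630$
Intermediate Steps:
$W = 0$ ($W = -5 + 5 = 0$)
$I{\left(V \right)} = - \frac{1}{6} + \frac{6 + V}{-3 + V}$ ($I{\left(V \right)} = - \frac{1}{6} + \frac{V + 6}{V - 3} = \left(-1\right) \frac{1}{6} + \frac{6 + V}{-3 + V} = - \frac{1}{6} + \frac{6 + V}{-3 + V}$)
$D{\left(T,t \right)} = 0$ ($D{\left(T,t \right)} = 0^{2} = 0$)
$30 \left(-21 + D{\left(5,I{\left(-2 \right)} \right)}\right) = 30 \left(-21 + 0\right) = 30 \left(-21\right) = -630$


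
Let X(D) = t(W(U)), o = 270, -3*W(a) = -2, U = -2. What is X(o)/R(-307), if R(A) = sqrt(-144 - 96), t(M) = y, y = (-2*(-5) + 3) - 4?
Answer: -3*I*sqrt(15)/20 ≈ -0.58095*I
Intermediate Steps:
W(a) = 2/3 (W(a) = -1/3*(-2) = 2/3)
y = 9 (y = (10 + 3) - 4 = 13 - 4 = 9)
t(M) = 9
R(A) = 4*I*sqrt(15) (R(A) = sqrt(-240) = 4*I*sqrt(15))
X(D) = 9
X(o)/R(-307) = 9/((4*I*sqrt(15))) = 9*(-I*sqrt(15)/60) = -3*I*sqrt(15)/20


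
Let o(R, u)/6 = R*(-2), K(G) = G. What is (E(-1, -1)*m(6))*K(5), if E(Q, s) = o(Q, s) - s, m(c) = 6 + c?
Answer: 780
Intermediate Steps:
o(R, u) = -12*R (o(R, u) = 6*(R*(-2)) = 6*(-2*R) = -12*R)
E(Q, s) = -s - 12*Q (E(Q, s) = -12*Q - s = -s - 12*Q)
(E(-1, -1)*m(6))*K(5) = ((-1*(-1) - 12*(-1))*(6 + 6))*5 = ((1 + 12)*12)*5 = (13*12)*5 = 156*5 = 780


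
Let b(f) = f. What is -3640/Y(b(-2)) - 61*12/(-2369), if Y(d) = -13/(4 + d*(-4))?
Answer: 7960572/2369 ≈ 3360.3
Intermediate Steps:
Y(d) = -13/(4 - 4*d)
-3640/Y(b(-2)) - 61*12/(-2369) = -3640/(13/(4*(-1 - 2))) - 61*12/(-2369) = -3640/((13/4)/(-3)) - 732*(-1/2369) = -3640/((13/4)*(-1/3)) + 732/2369 = -3640/(-13/12) + 732/2369 = -3640*(-12/13) + 732/2369 = 3360 + 732/2369 = 7960572/2369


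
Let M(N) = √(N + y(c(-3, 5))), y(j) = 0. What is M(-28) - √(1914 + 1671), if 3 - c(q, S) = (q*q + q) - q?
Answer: -√3585 + 2*I*√7 ≈ -59.875 + 5.2915*I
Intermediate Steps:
c(q, S) = 3 - q² (c(q, S) = 3 - ((q*q + q) - q) = 3 - ((q² + q) - q) = 3 - ((q + q²) - q) = 3 - q²)
M(N) = √N (M(N) = √(N + 0) = √N)
M(-28) - √(1914 + 1671) = √(-28) - √(1914 + 1671) = 2*I*√7 - √3585 = -√3585 + 2*I*√7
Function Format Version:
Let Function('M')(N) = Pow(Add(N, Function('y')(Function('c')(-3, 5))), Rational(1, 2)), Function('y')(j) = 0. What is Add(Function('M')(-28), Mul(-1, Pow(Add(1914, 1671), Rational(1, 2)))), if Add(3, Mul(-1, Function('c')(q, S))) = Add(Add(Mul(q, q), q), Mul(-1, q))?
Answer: Add(Mul(-1, Pow(3585, Rational(1, 2))), Mul(2, I, Pow(7, Rational(1, 2)))) ≈ Add(-59.875, Mul(5.2915, I))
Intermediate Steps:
Function('c')(q, S) = Add(3, Mul(-1, Pow(q, 2))) (Function('c')(q, S) = Add(3, Mul(-1, Add(Add(Mul(q, q), q), Mul(-1, q)))) = Add(3, Mul(-1, Add(Add(Pow(q, 2), q), Mul(-1, q)))) = Add(3, Mul(-1, Add(Add(q, Pow(q, 2)), Mul(-1, q)))) = Add(3, Mul(-1, Pow(q, 2))))
Function('M')(N) = Pow(N, Rational(1, 2)) (Function('M')(N) = Pow(Add(N, 0), Rational(1, 2)) = Pow(N, Rational(1, 2)))
Add(Function('M')(-28), Mul(-1, Pow(Add(1914, 1671), Rational(1, 2)))) = Add(Pow(-28, Rational(1, 2)), Mul(-1, Pow(Add(1914, 1671), Rational(1, 2)))) = Add(Mul(2, I, Pow(7, Rational(1, 2))), Mul(-1, Pow(3585, Rational(1, 2)))) = Add(Mul(-1, Pow(3585, Rational(1, 2))), Mul(2, I, Pow(7, Rational(1, 2))))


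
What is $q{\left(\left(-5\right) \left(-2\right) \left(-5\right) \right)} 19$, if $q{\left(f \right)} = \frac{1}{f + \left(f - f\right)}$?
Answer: $- \frac{19}{50} \approx -0.38$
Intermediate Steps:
$q{\left(f \right)} = \frac{1}{f}$ ($q{\left(f \right)} = \frac{1}{f + 0} = \frac{1}{f}$)
$q{\left(\left(-5\right) \left(-2\right) \left(-5\right) \right)} 19 = \frac{1}{\left(-5\right) \left(-2\right) \left(-5\right)} 19 = \frac{1}{10 \left(-5\right)} 19 = \frac{1}{-50} \cdot 19 = \left(- \frac{1}{50}\right) 19 = - \frac{19}{50}$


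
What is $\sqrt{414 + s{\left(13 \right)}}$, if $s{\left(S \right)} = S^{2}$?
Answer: $\sqrt{583} \approx 24.145$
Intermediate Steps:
$\sqrt{414 + s{\left(13 \right)}} = \sqrt{414 + 13^{2}} = \sqrt{414 + 169} = \sqrt{583}$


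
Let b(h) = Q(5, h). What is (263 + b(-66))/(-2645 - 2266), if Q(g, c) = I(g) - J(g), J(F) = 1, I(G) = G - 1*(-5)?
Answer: -272/4911 ≈ -0.055386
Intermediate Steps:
I(G) = 5 + G (I(G) = G + 5 = 5 + G)
Q(g, c) = 4 + g (Q(g, c) = (5 + g) - 1*1 = (5 + g) - 1 = 4 + g)
b(h) = 9 (b(h) = 4 + 5 = 9)
(263 + b(-66))/(-2645 - 2266) = (263 + 9)/(-2645 - 2266) = 272/(-4911) = 272*(-1/4911) = -272/4911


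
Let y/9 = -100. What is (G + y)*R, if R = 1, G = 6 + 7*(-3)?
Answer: -915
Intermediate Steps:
y = -900 (y = 9*(-100) = -900)
G = -15 (G = 6 - 21 = -15)
(G + y)*R = (-15 - 900)*1 = -915*1 = -915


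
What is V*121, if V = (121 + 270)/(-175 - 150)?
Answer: -47311/325 ≈ -145.57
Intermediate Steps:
V = -391/325 (V = 391/(-325) = 391*(-1/325) = -391/325 ≈ -1.2031)
V*121 = -391/325*121 = -47311/325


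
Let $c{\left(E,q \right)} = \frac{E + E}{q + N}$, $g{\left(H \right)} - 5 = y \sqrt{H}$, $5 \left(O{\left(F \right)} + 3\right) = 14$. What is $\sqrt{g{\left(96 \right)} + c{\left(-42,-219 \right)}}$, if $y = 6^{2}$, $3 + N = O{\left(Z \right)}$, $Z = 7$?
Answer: $\frac{\sqrt{6638225 + 177742224 \sqrt{6}}}{1111} \approx 18.924$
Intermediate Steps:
$O{\left(F \right)} = - \frac{1}{5}$ ($O{\left(F \right)} = -3 + \frac{1}{5} \cdot 14 = -3 + \frac{14}{5} = - \frac{1}{5}$)
$N = - \frac{16}{5}$ ($N = -3 - \frac{1}{5} = - \frac{16}{5} \approx -3.2$)
$y = 36$
$g{\left(H \right)} = 5 + 36 \sqrt{H}$
$c{\left(E,q \right)} = \frac{2 E}{- \frac{16}{5} + q}$ ($c{\left(E,q \right)} = \frac{E + E}{q - \frac{16}{5}} = \frac{2 E}{- \frac{16}{5} + q}$)
$\sqrt{g{\left(96 \right)} + c{\left(-42,-219 \right)}} = \sqrt{\left(5 + 36 \sqrt{96}\right) + 10 \left(-42\right) \frac{1}{-16 + 5 \left(-219\right)}} = \sqrt{\left(5 + 36 \cdot 4 \sqrt{6}\right) + 10 \left(-42\right) \frac{1}{-16 - 1095}} = \sqrt{\left(5 + 144 \sqrt{6}\right) + 10 \left(-42\right) \frac{1}{-1111}} = \sqrt{\left(5 + 144 \sqrt{6}\right) + 10 \left(-42\right) \left(- \frac{1}{1111}\right)} = \sqrt{\left(5 + 144 \sqrt{6}\right) + \frac{420}{1111}} = \sqrt{\frac{5975}{1111} + 144 \sqrt{6}}$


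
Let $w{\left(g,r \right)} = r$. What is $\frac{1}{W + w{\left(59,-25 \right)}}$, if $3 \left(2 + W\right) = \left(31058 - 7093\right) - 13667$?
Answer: $\frac{3}{10217} \approx 0.00029363$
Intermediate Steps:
$W = \frac{10292}{3}$ ($W = -2 + \frac{\left(31058 - 7093\right) - 13667}{3} = -2 + \frac{23965 - 13667}{3} = -2 + \frac{1}{3} \cdot 10298 = -2 + \frac{10298}{3} = \frac{10292}{3} \approx 3430.7$)
$\frac{1}{W + w{\left(59,-25 \right)}} = \frac{1}{\frac{10292}{3} - 25} = \frac{1}{\frac{10217}{3}} = \frac{3}{10217}$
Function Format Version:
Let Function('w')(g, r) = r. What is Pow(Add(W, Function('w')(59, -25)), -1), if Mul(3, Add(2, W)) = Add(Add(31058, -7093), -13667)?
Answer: Rational(3, 10217) ≈ 0.00029363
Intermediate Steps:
W = Rational(10292, 3) (W = Add(-2, Mul(Rational(1, 3), Add(Add(31058, -7093), -13667))) = Add(-2, Mul(Rational(1, 3), Add(23965, -13667))) = Add(-2, Mul(Rational(1, 3), 10298)) = Add(-2, Rational(10298, 3)) = Rational(10292, 3) ≈ 3430.7)
Pow(Add(W, Function('w')(59, -25)), -1) = Pow(Add(Rational(10292, 3), -25), -1) = Pow(Rational(10217, 3), -1) = Rational(3, 10217)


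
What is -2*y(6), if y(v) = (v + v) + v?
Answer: -36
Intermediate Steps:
y(v) = 3*v (y(v) = 2*v + v = 3*v)
-2*y(6) = -6*6 = -2*18 = -36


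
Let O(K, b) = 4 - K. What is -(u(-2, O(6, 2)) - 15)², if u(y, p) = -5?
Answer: -400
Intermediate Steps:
-(u(-2, O(6, 2)) - 15)² = -(-5 - 15)² = -1*(-20)² = -1*400 = -400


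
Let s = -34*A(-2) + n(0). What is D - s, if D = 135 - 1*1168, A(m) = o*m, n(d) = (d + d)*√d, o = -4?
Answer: -761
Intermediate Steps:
n(d) = 2*d^(3/2) (n(d) = (2*d)*√d = 2*d^(3/2))
A(m) = -4*m
s = -272 (s = -(-136)*(-2) + 2*0^(3/2) = -34*8 + 2*0 = -272 + 0 = -272)
D = -1033 (D = 135 - 1168 = -1033)
D - s = -1033 - 1*(-272) = -1033 + 272 = -761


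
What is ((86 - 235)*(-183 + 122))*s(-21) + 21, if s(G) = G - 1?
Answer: -199937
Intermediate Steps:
s(G) = -1 + G
((86 - 235)*(-183 + 122))*s(-21) + 21 = ((86 - 235)*(-183 + 122))*(-1 - 21) + 21 = -149*(-61)*(-22) + 21 = 9089*(-22) + 21 = -199958 + 21 = -199937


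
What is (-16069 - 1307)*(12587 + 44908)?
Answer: -999033120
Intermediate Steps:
(-16069 - 1307)*(12587 + 44908) = -17376*57495 = -999033120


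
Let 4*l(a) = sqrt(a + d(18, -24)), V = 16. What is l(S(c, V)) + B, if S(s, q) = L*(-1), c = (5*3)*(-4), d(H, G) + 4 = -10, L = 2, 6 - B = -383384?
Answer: 383390 + I ≈ 3.8339e+5 + 1.0*I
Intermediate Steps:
B = 383390 (B = 6 - 1*(-383384) = 6 + 383384 = 383390)
d(H, G) = -14 (d(H, G) = -4 - 10 = -14)
c = -60 (c = 15*(-4) = -60)
S(s, q) = -2 (S(s, q) = 2*(-1) = -2)
l(a) = sqrt(-14 + a)/4 (l(a) = sqrt(a - 14)/4 = sqrt(-14 + a)/4)
l(S(c, V)) + B = sqrt(-14 - 2)/4 + 383390 = sqrt(-16)/4 + 383390 = (4*I)/4 + 383390 = I + 383390 = 383390 + I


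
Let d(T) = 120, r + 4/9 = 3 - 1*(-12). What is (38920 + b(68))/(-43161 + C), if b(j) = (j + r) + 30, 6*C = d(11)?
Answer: -351293/388269 ≈ -0.90477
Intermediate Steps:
r = 131/9 (r = -4/9 + (3 - 1*(-12)) = -4/9 + (3 + 12) = -4/9 + 15 = 131/9 ≈ 14.556)
C = 20 (C = (1/6)*120 = 20)
b(j) = 401/9 + j (b(j) = (j + 131/9) + 30 = (131/9 + j) + 30 = 401/9 + j)
(38920 + b(68))/(-43161 + C) = (38920 + (401/9 + 68))/(-43161 + 20) = (38920 + 1013/9)/(-43141) = (351293/9)*(-1/43141) = -351293/388269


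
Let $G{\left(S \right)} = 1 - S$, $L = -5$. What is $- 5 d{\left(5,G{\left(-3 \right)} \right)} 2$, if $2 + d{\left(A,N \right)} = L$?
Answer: $70$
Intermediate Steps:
$d{\left(A,N \right)} = -7$ ($d{\left(A,N \right)} = -2 - 5 = -7$)
$- 5 d{\left(5,G{\left(-3 \right)} \right)} 2 = \left(-5\right) \left(-7\right) 2 = 35 \cdot 2 = 70$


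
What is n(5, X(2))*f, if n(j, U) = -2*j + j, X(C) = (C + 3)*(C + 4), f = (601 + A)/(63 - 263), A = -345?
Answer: 32/5 ≈ 6.4000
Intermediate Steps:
f = -32/25 (f = (601 - 345)/(63 - 263) = 256/(-200) = 256*(-1/200) = -32/25 ≈ -1.2800)
X(C) = (3 + C)*(4 + C)
n(j, U) = -j
n(5, X(2))*f = -1*5*(-32/25) = -5*(-32/25) = 32/5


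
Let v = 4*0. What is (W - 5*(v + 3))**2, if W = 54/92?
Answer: 439569/2116 ≈ 207.74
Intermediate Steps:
v = 0
W = 27/46 (W = 54*(1/92) = 27/46 ≈ 0.58696)
(W - 5*(v + 3))**2 = (27/46 - 5*(0 + 3))**2 = (27/46 - 5*3)**2 = (27/46 - 15)**2 = (-663/46)**2 = 439569/2116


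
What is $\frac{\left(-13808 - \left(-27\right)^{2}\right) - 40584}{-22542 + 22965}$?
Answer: $- \frac{55121}{423} \approx -130.31$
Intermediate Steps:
$\frac{\left(-13808 - \left(-27\right)^{2}\right) - 40584}{-22542 + 22965} = \frac{\left(-13808 - 729\right) - 40584}{423} = \left(\left(-13808 - 729\right) - 40584\right) \frac{1}{423} = \left(-14537 - 40584\right) \frac{1}{423} = \left(-55121\right) \frac{1}{423} = - \frac{55121}{423}$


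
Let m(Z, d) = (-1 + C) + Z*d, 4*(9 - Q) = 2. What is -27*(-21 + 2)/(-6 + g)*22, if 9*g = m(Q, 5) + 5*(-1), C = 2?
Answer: -203148/31 ≈ -6553.2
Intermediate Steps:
Q = 17/2 (Q = 9 - ¼*2 = 9 - ½ = 17/2 ≈ 8.5000)
m(Z, d) = 1 + Z*d (m(Z, d) = (-1 + 2) + Z*d = 1 + Z*d)
g = 77/18 (g = ((1 + (17/2)*5) + 5*(-1))/9 = ((1 + 85/2) - 5)/9 = (87/2 - 5)/9 = (⅑)*(77/2) = 77/18 ≈ 4.2778)
-27*(-21 + 2)/(-6 + g)*22 = -27*(-21 + 2)/(-6 + 77/18)*22 = -(-513)/(-31/18)*22 = -(-513)*(-18)/31*22 = -27*342/31*22 = -9234/31*22 = -203148/31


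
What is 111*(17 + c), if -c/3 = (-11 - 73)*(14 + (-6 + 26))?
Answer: 952935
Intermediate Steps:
c = 8568 (c = -3*(-11 - 73)*(14 + (-6 + 26)) = -(-252)*(14 + 20) = -(-252)*34 = -3*(-2856) = 8568)
111*(17 + c) = 111*(17 + 8568) = 111*8585 = 952935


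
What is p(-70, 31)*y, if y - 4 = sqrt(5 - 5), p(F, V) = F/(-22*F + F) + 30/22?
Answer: 1216/231 ≈ 5.2641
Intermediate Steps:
p(F, V) = 304/231 (p(F, V) = F/((-21*F)) + 30*(1/22) = F*(-1/(21*F)) + 15/11 = -1/21 + 15/11 = 304/231)
y = 4 (y = 4 + sqrt(5 - 5) = 4 + sqrt(0) = 4 + 0 = 4)
p(-70, 31)*y = (304/231)*4 = 1216/231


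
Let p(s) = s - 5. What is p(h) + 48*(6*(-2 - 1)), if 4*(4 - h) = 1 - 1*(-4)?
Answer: -3465/4 ≈ -866.25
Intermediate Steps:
h = 11/4 (h = 4 - (1 - 1*(-4))/4 = 4 - (1 + 4)/4 = 4 - 1/4*5 = 4 - 5/4 = 11/4 ≈ 2.7500)
p(s) = -5 + s
p(h) + 48*(6*(-2 - 1)) = (-5 + 11/4) + 48*(6*(-2 - 1)) = -9/4 + 48*(6*(-3)) = -9/4 + 48*(-18) = -9/4 - 864 = -3465/4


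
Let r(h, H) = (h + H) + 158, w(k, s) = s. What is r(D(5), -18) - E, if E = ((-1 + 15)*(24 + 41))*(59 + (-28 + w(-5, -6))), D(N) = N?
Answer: -22605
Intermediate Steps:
r(h, H) = 158 + H + h (r(h, H) = (H + h) + 158 = 158 + H + h)
E = 22750 (E = ((-1 + 15)*(24 + 41))*(59 + (-28 - 6)) = (14*65)*(59 - 34) = 910*25 = 22750)
r(D(5), -18) - E = (158 - 18 + 5) - 1*22750 = 145 - 22750 = -22605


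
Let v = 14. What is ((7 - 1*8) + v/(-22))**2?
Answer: 324/121 ≈ 2.6777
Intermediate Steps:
((7 - 1*8) + v/(-22))**2 = ((7 - 1*8) + 14/(-22))**2 = ((7 - 8) + 14*(-1/22))**2 = (-1 - 7/11)**2 = (-18/11)**2 = 324/121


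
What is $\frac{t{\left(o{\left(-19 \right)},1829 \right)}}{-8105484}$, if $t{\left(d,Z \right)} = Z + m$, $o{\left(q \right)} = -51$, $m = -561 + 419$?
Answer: $- \frac{1687}{8105484} \approx -0.00020813$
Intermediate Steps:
$m = -142$
$t{\left(d,Z \right)} = -142 + Z$ ($t{\left(d,Z \right)} = Z - 142 = -142 + Z$)
$\frac{t{\left(o{\left(-19 \right)},1829 \right)}}{-8105484} = \frac{-142 + 1829}{-8105484} = 1687 \left(- \frac{1}{8105484}\right) = - \frac{1687}{8105484}$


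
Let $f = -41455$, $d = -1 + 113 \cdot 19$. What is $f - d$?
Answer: $-43601$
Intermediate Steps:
$d = 2146$ ($d = -1 + 2147 = 2146$)
$f - d = -41455 - 2146 = -43601$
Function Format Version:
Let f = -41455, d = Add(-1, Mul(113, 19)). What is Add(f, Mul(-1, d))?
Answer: -43601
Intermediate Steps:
d = 2146 (d = Add(-1, 2147) = 2146)
Add(f, Mul(-1, d)) = Add(-41455, Mul(-1, 2146)) = Add(-41455, -2146) = -43601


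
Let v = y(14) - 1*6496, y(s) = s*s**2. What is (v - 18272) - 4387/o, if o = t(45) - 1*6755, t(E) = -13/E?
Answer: -6694834297/303988 ≈ -22023.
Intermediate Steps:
y(s) = s**3
v = -3752 (v = 14**3 - 1*6496 = 2744 - 6496 = -3752)
o = -303988/45 (o = -13/45 - 1*6755 = -13*1/45 - 6755 = -13/45 - 6755 = -303988/45 ≈ -6755.3)
(v - 18272) - 4387/o = (-3752 - 18272) - 4387/(-303988/45) = -22024 - 4387*(-45/303988) = -22024 + 197415/303988 = -6694834297/303988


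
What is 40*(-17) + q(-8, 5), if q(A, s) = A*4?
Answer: -712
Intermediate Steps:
q(A, s) = 4*A
40*(-17) + q(-8, 5) = 40*(-17) + 4*(-8) = -680 - 32 = -712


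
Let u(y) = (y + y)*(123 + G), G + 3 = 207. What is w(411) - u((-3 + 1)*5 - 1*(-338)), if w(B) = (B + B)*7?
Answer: -208758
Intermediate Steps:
G = 204 (G = -3 + 207 = 204)
w(B) = 14*B (w(B) = (2*B)*7 = 14*B)
u(y) = 654*y (u(y) = (y + y)*(123 + 204) = (2*y)*327 = 654*y)
w(411) - u((-3 + 1)*5 - 1*(-338)) = 14*411 - 654*((-3 + 1)*5 - 1*(-338)) = 5754 - 654*(-2*5 + 338) = 5754 - 654*(-10 + 338) = 5754 - 654*328 = 5754 - 1*214512 = 5754 - 214512 = -208758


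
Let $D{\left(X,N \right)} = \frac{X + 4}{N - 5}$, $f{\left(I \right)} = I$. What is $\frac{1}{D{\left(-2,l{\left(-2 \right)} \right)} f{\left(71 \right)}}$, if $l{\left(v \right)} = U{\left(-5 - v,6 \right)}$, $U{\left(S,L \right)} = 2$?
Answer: $- \frac{3}{142} \approx -0.021127$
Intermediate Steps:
$l{\left(v \right)} = 2$
$D{\left(X,N \right)} = \frac{4 + X}{-5 + N}$
$\frac{1}{D{\left(-2,l{\left(-2 \right)} \right)} f{\left(71 \right)}} = \frac{1}{\frac{4 - 2}{-5 + 2} \cdot 71} = \frac{1}{\frac{1}{-3} \cdot 2 \cdot 71} = \frac{1}{\left(- \frac{1}{3}\right) 2 \cdot 71} = \frac{1}{\left(- \frac{2}{3}\right) 71} = \frac{1}{- \frac{142}{3}} = - \frac{3}{142}$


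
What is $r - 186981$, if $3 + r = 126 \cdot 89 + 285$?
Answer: $-175485$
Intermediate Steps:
$r = 11496$ ($r = -3 + \left(126 \cdot 89 + 285\right) = -3 + \left(11214 + 285\right) = -3 + 11499 = 11496$)
$r - 186981 = 11496 - 186981 = -175485$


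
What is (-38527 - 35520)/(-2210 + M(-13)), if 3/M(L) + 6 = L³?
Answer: 163125541/4868633 ≈ 33.505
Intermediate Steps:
M(L) = 3/(-6 + L³)
(-38527 - 35520)/(-2210 + M(-13)) = (-38527 - 35520)/(-2210 + 3/(-6 + (-13)³)) = -74047/(-2210 + 3/(-6 - 2197)) = -74047/(-2210 + 3/(-2203)) = -74047/(-2210 + 3*(-1/2203)) = -74047/(-2210 - 3/2203) = -74047/(-4868633/2203) = -74047*(-2203/4868633) = 163125541/4868633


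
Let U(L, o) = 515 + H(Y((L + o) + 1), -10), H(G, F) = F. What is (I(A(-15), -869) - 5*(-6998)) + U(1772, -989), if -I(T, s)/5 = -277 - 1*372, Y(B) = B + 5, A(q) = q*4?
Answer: 38740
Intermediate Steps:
A(q) = 4*q
Y(B) = 5 + B
U(L, o) = 505 (U(L, o) = 515 - 10 = 505)
I(T, s) = 3245 (I(T, s) = -5*(-277 - 1*372) = -5*(-277 - 372) = -5*(-649) = 3245)
(I(A(-15), -869) - 5*(-6998)) + U(1772, -989) = (3245 - 5*(-6998)) + 505 = (3245 + 34990) + 505 = 38235 + 505 = 38740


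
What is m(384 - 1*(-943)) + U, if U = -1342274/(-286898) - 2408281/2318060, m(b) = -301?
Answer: -98879269737889/332523388940 ≈ -297.36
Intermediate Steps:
U = 1210270333051/332523388940 (U = -1342274*(-1/286898) - 2408281*1/2318060 = 671137/143449 - 2408281/2318060 = 1210270333051/332523388940 ≈ 3.6397)
m(384 - 1*(-943)) + U = -301 + 1210270333051/332523388940 = -98879269737889/332523388940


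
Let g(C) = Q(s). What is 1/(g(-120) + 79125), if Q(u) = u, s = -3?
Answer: 1/79122 ≈ 1.2639e-5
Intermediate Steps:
g(C) = -3
1/(g(-120) + 79125) = 1/(-3 + 79125) = 1/79122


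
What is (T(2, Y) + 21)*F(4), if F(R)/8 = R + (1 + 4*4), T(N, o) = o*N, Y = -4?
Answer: 2184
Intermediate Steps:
T(N, o) = N*o
F(R) = 136 + 8*R (F(R) = 8*(R + (1 + 4*4)) = 8*(R + (1 + 16)) = 8*(R + 17) = 8*(17 + R) = 136 + 8*R)
(T(2, Y) + 21)*F(4) = (2*(-4) + 21)*(136 + 8*4) = (-8 + 21)*(136 + 32) = 13*168 = 2184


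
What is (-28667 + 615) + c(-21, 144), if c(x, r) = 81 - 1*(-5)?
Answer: -27966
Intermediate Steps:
c(x, r) = 86 (c(x, r) = 81 + 5 = 86)
(-28667 + 615) + c(-21, 144) = (-28667 + 615) + 86 = -28052 + 86 = -27966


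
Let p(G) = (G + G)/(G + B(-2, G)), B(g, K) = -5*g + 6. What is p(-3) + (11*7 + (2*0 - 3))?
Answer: 956/13 ≈ 73.538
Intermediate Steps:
B(g, K) = 6 - 5*g
p(G) = 2*G/(16 + G) (p(G) = (G + G)/(G + (6 - 5*(-2))) = (2*G)/(G + (6 + 10)) = (2*G)/(G + 16) = (2*G)/(16 + G) = 2*G/(16 + G))
p(-3) + (11*7 + (2*0 - 3)) = 2*(-3)/(16 - 3) + (11*7 + (2*0 - 3)) = 2*(-3)/13 + (77 + (0 - 3)) = 2*(-3)*(1/13) + (77 - 3) = -6/13 + 74 = 956/13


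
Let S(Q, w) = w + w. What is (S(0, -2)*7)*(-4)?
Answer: 112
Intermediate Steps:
S(Q, w) = 2*w
(S(0, -2)*7)*(-4) = ((2*(-2))*7)*(-4) = -4*7*(-4) = -28*(-4) = 112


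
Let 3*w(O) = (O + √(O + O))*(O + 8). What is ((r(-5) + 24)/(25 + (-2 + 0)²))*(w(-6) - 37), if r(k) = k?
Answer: -779/29 + 76*I*√3/87 ≈ -26.862 + 1.5131*I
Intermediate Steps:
w(O) = (8 + O)*(O + √2*√O)/3 (w(O) = ((O + √(O + O))*(O + 8))/3 = ((O + √(2*O))*(8 + O))/3 = ((O + √2*√O)*(8 + O))/3 = ((8 + O)*(O + √2*√O))/3 = (8 + O)*(O + √2*√O)/3)
((r(-5) + 24)/(25 + (-2 + 0)²))*(w(-6) - 37) = ((-5 + 24)/(25 + (-2 + 0)²))*(((⅓)*(-6)² + (8/3)*(-6) + √2*(-6)^(3/2)/3 + 8*√2*√(-6)/3) - 37) = (19/(25 + (-2)²))*(((⅓)*36 - 16 + √2*(-6*I*√6)/3 + 8*√2*(I*√6)/3) - 37) = (19/(25 + 4))*((12 - 16 - 4*I*√3 + 16*I*√3/3) - 37) = (19/29)*((-4 + 4*I*√3/3) - 37) = (19*(1/29))*(-41 + 4*I*√3/3) = 19*(-41 + 4*I*√3/3)/29 = -779/29 + 76*I*√3/87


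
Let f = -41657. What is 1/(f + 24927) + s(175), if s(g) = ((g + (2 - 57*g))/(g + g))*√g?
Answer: -1/16730 - 4899*√7/35 ≈ -370.33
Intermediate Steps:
s(g) = (2 - 56*g)/(2*√g) (s(g) = ((g + (2 - 57*g))/((2*g)))*√g = ((2 - 56*g)*(1/(2*g)))*√g = ((2 - 56*g)/(2*g))*√g = (2 - 56*g)/(2*√g))
1/(f + 24927) + s(175) = 1/(-41657 + 24927) + (1 - 28*175)/√175 = 1/(-16730) + (√7/35)*(1 - 4900) = -1/16730 + (√7/35)*(-4899) = -1/16730 - 4899*√7/35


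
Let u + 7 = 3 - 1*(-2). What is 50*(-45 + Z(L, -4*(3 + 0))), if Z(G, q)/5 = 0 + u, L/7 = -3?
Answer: -2750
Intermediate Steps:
L = -21 (L = 7*(-3) = -21)
u = -2 (u = -7 + (3 - 1*(-2)) = -7 + (3 + 2) = -7 + 5 = -2)
Z(G, q) = -10 (Z(G, q) = 5*(0 - 2) = 5*(-2) = -10)
50*(-45 + Z(L, -4*(3 + 0))) = 50*(-45 - 10) = 50*(-55) = -2750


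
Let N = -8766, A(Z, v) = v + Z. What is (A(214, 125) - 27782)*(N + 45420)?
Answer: -1005895722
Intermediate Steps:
A(Z, v) = Z + v
(A(214, 125) - 27782)*(N + 45420) = ((214 + 125) - 27782)*(-8766 + 45420) = (339 - 27782)*36654 = -27443*36654 = -1005895722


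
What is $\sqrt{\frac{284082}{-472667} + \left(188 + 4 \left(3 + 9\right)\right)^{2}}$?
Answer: $\frac{5 \sqrt{497725481654362}}{472667} \approx 236.0$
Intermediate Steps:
$\sqrt{\frac{284082}{-472667} + \left(188 + 4 \left(3 + 9\right)\right)^{2}} = \sqrt{284082 \left(- \frac{1}{472667}\right) + \left(188 + 4 \cdot 12\right)^{2}} = \sqrt{- \frac{284082}{472667} + \left(188 + 48\right)^{2}} = \sqrt{- \frac{284082}{472667} + 236^{2}} = \sqrt{- \frac{284082}{472667} + 55696} = \sqrt{\frac{26325377150}{472667}} = \frac{5 \sqrt{497725481654362}}{472667}$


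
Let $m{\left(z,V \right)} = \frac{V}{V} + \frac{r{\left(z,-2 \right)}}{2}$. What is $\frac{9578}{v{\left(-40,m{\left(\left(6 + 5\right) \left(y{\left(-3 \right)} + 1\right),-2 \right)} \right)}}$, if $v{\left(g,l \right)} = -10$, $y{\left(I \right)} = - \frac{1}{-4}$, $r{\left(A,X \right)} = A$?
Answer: $- \frac{4789}{5} \approx -957.8$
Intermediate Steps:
$y{\left(I \right)} = \frac{1}{4}$ ($y{\left(I \right)} = \left(-1\right) \left(- \frac{1}{4}\right) = \frac{1}{4}$)
$m{\left(z,V \right)} = 1 + \frac{z}{2}$ ($m{\left(z,V \right)} = \frac{V}{V} + \frac{z}{2} = 1 + z \frac{1}{2} = 1 + \frac{z}{2}$)
$\frac{9578}{v{\left(-40,m{\left(\left(6 + 5\right) \left(y{\left(-3 \right)} + 1\right),-2 \right)} \right)}} = \frac{9578}{-10} = 9578 \left(- \frac{1}{10}\right) = - \frac{4789}{5}$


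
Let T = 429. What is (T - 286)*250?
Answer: 35750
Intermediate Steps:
(T - 286)*250 = (429 - 286)*250 = 143*250 = 35750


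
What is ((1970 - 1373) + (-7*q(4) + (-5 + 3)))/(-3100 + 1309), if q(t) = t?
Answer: -63/199 ≈ -0.31658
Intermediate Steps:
((1970 - 1373) + (-7*q(4) + (-5 + 3)))/(-3100 + 1309) = ((1970 - 1373) + (-7*4 + (-5 + 3)))/(-3100 + 1309) = (597 + (-28 - 2))/(-1791) = (597 - 30)*(-1/1791) = 567*(-1/1791) = -63/199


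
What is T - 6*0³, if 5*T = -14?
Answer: -14/5 ≈ -2.8000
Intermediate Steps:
T = -14/5 (T = (⅕)*(-14) = -14/5 ≈ -2.8000)
T - 6*0³ = -14/5 - 6*0³ = -14/5 - 6*0 = -14/5 + 0 = -14/5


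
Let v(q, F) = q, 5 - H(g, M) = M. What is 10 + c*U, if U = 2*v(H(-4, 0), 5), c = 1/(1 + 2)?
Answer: 40/3 ≈ 13.333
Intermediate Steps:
H(g, M) = 5 - M
c = 1/3 ≈ 0.33333
U = 10 (U = 2*(5 - 1*0) = 2*(5 + 0) = 2*5 = 10)
10 + c*U = 10 + (1/3)*10 = 10 + 10/3 = 40/3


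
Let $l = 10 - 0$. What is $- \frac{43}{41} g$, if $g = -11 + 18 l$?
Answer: $- \frac{7267}{41} \approx -177.24$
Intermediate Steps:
$l = 10$ ($l = 10 + 0 = 10$)
$g = 169$ ($g = -11 + 18 \cdot 10 = -11 + 180 = 169$)
$- \frac{43}{41} g = - \frac{43}{41} \cdot 169 = \left(-43\right) \frac{1}{41} \cdot 169 = \left(- \frac{43}{41}\right) 169 = - \frac{7267}{41}$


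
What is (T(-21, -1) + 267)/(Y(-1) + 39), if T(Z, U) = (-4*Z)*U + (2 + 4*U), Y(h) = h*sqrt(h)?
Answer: 7059/1522 + 181*I/1522 ≈ 4.638 + 0.11892*I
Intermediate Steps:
Y(h) = h**(3/2)
T(Z, U) = 2 + 4*U - 4*U*Z (T(Z, U) = -4*U*Z + (2 + 4*U) = 2 + 4*U - 4*U*Z)
(T(-21, -1) + 267)/(Y(-1) + 39) = ((2 + 4*(-1) - 4*(-1)*(-21)) + 267)/((-1)**(3/2) + 39) = ((2 - 4 - 84) + 267)/(-I + 39) = (-86 + 267)/(39 - I) = 181*((39 + I)/1522) = 181*(39 + I)/1522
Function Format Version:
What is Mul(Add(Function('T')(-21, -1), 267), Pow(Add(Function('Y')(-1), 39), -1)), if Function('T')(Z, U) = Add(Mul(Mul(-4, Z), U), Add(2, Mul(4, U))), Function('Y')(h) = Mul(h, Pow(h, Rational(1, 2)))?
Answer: Add(Rational(7059, 1522), Mul(Rational(181, 1522), I)) ≈ Add(4.6380, Mul(0.11892, I))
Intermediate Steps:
Function('Y')(h) = Pow(h, Rational(3, 2))
Function('T')(Z, U) = Add(2, Mul(4, U), Mul(-4, U, Z)) (Function('T')(Z, U) = Add(Mul(-4, U, Z), Add(2, Mul(4, U))) = Add(2, Mul(4, U), Mul(-4, U, Z)))
Mul(Add(Function('T')(-21, -1), 267), Pow(Add(Function('Y')(-1), 39), -1)) = Mul(Add(Add(2, Mul(4, -1), Mul(-4, -1, -21)), 267), Pow(Add(Pow(-1, Rational(3, 2)), 39), -1)) = Mul(Add(Add(2, -4, -84), 267), Pow(Add(Mul(-1, I), 39), -1)) = Mul(Add(-86, 267), Pow(Add(39, Mul(-1, I)), -1)) = Mul(181, Mul(Rational(1, 1522), Add(39, I))) = Mul(Rational(181, 1522), Add(39, I))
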